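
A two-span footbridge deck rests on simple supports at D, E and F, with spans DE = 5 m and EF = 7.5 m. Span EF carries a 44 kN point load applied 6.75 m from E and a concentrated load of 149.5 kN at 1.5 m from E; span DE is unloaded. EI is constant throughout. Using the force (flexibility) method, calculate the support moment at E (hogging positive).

Release continuity at E by inserting a hinge; the redundant is the internal moment M_E. The primary structure is two simply-supported spans DE and EF.
End slopes at the hinge E, treating each span as simply supported:
  span EF: point load 44 at a = 6.75: Pab(L + b)/(6LEI) = 40.84/EI
  span EF: point load 149.5 at a = 1.5: Pab(L + b)/(6LEI) = 403.6/EI
  relative rotation θ_0 = (0 + 444.5)/EI = 444.5/EI
A unit hogging moment at E produces rotation L₁/(3EI) + L₂/(3EI) = 4.167/EI.
Compatibility: M_E·(L₁+L₂)/(3EI) = θ_0, giving M_E = 106.7 kN·m (hogging).

M_E = 106.7 kN·m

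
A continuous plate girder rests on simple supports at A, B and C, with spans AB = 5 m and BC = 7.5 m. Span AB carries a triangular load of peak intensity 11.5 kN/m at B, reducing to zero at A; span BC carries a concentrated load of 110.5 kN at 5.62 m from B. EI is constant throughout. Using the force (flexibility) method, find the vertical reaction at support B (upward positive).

R_B = 68.89 kN

Insert a hinge at B; M_B is the redundant, and each span becomes simply supported.
End slopes at the hinge B, treating each span as simply supported:
  span AB: triangular load, peak 11.5: w₀L³/(45EI) = 31.94/EI
  span BC: point load 110.5 at a = 5.62: Pab(L + b)/(6LEI) = 243.4/EI
  relative rotation θ_0 = (31.94 + 243.4)/EI = 275.3/EI
A unit hogging moment at B produces rotation L₁/(3EI) + L₂/(3EI) = 4.167/EI.
Slope continuity at B: θ_0 = M_B·4.167/EI, so M_B = 275.3/4.167 = 66.07 kN·m (hogging).
Span AB, ΣM about A with M_B applied at B: R_B^{AB}·5 = 95.83 + 66.07, so R_B^{AB} = 32.38 kN and R_A = 28.75 − 32.38 = -3.631 kN.
Span BC, ΣM about C: R_B^{BC}·7.5 = 207.7 + 66.07, so R_B^{BC} = 36.51 kN and R_C = 110.5 − 36.51 = 73.99 kN.
R_B = 32.38 + 36.51 = 68.89 kN.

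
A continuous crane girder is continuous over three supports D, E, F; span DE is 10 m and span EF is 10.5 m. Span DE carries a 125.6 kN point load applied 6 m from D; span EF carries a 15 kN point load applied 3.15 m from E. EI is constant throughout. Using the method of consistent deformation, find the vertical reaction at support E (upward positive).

Take M_E as the redundant. Released structure: two simple spans DE and EF with a hinge at E.
Rotations at E on the released spans (each span's end-slope, ×1/EI):
  span DE: point load 125.6 at a = 6: Pab(L + a)/(6LEI) = 803.8/EI
  span EF: point load 15 at a = 3.15: Pab(L + b)/(6LEI) = 98.4/EI
  relative rotation θ_0 = (803.8 + 98.4)/EI = 902.2/EI
A unit hogging moment at E produces rotation L₁/(3EI) + L₂/(3EI) = 6.833/EI.
Compatibility: M_E·(L₁+L₂)/(3EI) = θ_0, giving M_E = 132 kN·m (hogging).
Span DE, ΣM about D with M_E applied at E: R_E^{DE}·10 = 753.6 + 132, so R_E^{DE} = 88.56 kN and R_D = 125.6 − 88.56 = 37.04 kN.
Span EF, ΣM about F: R_E^{EF}·10.5 = 110.2 + 132, so R_E^{EF} = 23.07 kN and R_F = 15 − 23.07 = -8.075 kN.
R_E = 88.56 + 23.07 = 111.6 kN.

R_E = 111.6 kN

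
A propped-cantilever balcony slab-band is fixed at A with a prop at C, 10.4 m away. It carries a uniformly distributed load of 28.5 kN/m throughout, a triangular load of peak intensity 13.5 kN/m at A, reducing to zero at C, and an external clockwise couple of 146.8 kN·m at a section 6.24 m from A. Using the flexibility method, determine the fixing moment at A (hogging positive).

Release the roller at C. Primary structure: cantilever fixed at A.
Deflection at C on the released cantilever, summing each load's contribution:
  UDL 28.5: wL⁴/(8EI) = 41676/EI
  triangular load, peak 13.5 at the fixed end: w₀L⁴/(30EI) = 5264/EI
  clockwise couple 146.8 at a = 6.24: M₀a(2L − a)/(2EI) = 6669/EI
  δ_0 = 53609/EI
Flexibility coefficient — unit upward force at C: δ_{CC} = L³/(3EI) = 375/EI.
The prop prevents deflection at C: R_C = δ_0/δ_{CC} = 53609/375 = 143 kN.
Moment equilibrium about A: M_A = Σ(load moments about A) − R_C·L = 1931 − 143×10.4 = 444.5 kN·m.

M_A = 444.5 kN·m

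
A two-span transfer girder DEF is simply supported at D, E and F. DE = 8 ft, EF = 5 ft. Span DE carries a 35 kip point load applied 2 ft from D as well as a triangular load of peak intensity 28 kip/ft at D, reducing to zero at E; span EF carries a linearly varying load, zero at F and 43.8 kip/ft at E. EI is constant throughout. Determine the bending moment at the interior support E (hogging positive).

M_E = 112.6 kip·ft

Take M_E as the redundant. Released structure: two simple spans DE and EF with a hinge at E.
Rotations at E on the released spans (each span's end-slope, ×1/EI):
  span DE: point load 35 at a = 2: Pab(L + a)/(6LEI) = 87.5/EI
  span DE: triangular load, peak 28: 7w₀L³/(360EI) = 278.8/EI
  span EF: triangular load, peak 43.8: w₀L³/(45EI) = 121.7/EI
  relative rotation θ_0 = (366.3 + 121.7)/EI = 487.9/EI
A unit hogging moment at E produces rotation L₁/(3EI) + L₂/(3EI) = 4.333/EI.
Slope continuity at E: θ_0 = M_E·4.333/EI, so M_E = 487.9/4.333 = 112.6 kip·ft (hogging).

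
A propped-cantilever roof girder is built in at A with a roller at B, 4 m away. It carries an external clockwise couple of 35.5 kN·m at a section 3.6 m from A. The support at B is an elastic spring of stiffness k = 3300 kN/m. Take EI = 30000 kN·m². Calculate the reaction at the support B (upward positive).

R_B = 9.241 kN

Release the roller at B. Primary structure: cantilever fixed at A.
Deflection at B on the released cantilever, summing each load's contribution:
  clockwise couple 35.5 at a = 3.6: M₀a(2L − a)/(2EI) = 281.2/EI
Tip deflection under a unit load at B: L³/(3EI) = 21.33/EI.
With EI = 30000 kN·m²: δ_0 = 0.009372 m and δ_{BB} = 0.000711 m/kN.
Compatibility — the spring shortens by R_B/k under the reaction it provides: δ_0 − R_B·δ_{BB} = R_B/k. With 1/k = 0.000303 m/kN, R_B = δ_0 / (δ_{BB} + 1/k) = 0.009372 / (0.000711 + 0.000303) = 9.241 kN.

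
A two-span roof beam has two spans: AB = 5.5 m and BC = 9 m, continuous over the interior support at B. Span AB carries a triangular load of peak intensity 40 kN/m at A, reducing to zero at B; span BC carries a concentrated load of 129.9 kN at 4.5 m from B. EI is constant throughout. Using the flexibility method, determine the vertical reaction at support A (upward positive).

Insert a hinge at B; M_B is the redundant, and each span becomes simply supported.
Discontinuity in slope at B on the released structure — sum the simple-span end rotations:
  span AB: triangular load, peak 40: 7w₀L³/(360EI) = 129.4/EI
  span BC: point load 129.9 at a = 4.5: Pab(L + b)/(6LEI) = 657.6/EI
  relative rotation θ_0 = (129.4 + 657.6)/EI = 787/EI
A unit hogging moment at B produces rotation L₁/(3EI) + L₂/(3EI) = 4.833/EI.
Slope continuity at B: θ_0 = M_B·4.833/EI, so M_B = 787/4.833 = 162.8 kN·m (hogging).
Span AB, ΣM about A with M_B applied at B: R_B^{AB}·5.5 = 201.7 + 162.8, so R_B^{AB} = 66.27 kN and R_A = 110 − 66.27 = 43.73 kN.

R_A = 43.73 kN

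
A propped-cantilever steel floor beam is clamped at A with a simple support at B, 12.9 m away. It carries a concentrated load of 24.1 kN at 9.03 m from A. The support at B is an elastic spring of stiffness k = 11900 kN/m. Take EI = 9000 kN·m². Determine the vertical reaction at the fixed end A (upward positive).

Release the roller at B. Primary structure: cantilever fixed at A.
Downward deflection at the released point B due to the loads:
  point load 24.1 at a = 9.03: Pa²(3L − a)/(6EI) = 9718/EI
Tip deflection under a unit load at B: L³/(3EI) = 715.6/EI.
With EI = 9000 kN·m²: δ_0 = 1.0797 m and δ_{BB} = 0.079507 m/kN.
Compatibility — the spring shortens by R_B/k under the reaction it provides: δ_0 − R_B·δ_{BB} = R_B/k. With 1/k = 0.000084 m/kN, R_B = δ_0 / (δ_{BB} + 1/k) = 1.0797 / (0.079507 + 0.000084) = 13.57 kN.
Vertical equilibrium: R_A = ΣP − R_B = 24.1 − 13.57 = 10.53 kN.

R_A = 10.53 kN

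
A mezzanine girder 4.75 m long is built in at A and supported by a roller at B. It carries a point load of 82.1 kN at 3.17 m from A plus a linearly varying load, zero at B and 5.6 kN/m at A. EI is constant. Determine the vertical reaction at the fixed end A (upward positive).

Release the roller at B. Primary structure: cantilever fixed at A.
Free-end deflection of the primary structure under the applied loading (downward +):
  point load 82.1 at a = 3.17: Pa²(3L − a)/(6EI) = 1524/EI
  triangular load, peak 5.6 at the fixed end: w₀L⁴/(30EI) = 95.03/EI
  δ_0 = 1619/EI
Flexibility coefficient — unit upward force at B: δ_{BB} = L³/(3EI) = 35.72/EI.
Compatibility at B: δ_0 − R_B·δ_{BB} = 0, so R_B = 1619/35.72 = 45.31 kN.
Vertical equilibrium: R_A = ΣP − R_B = 95.4 − 45.31 = 50.09 kN.

R_A = 50.09 kN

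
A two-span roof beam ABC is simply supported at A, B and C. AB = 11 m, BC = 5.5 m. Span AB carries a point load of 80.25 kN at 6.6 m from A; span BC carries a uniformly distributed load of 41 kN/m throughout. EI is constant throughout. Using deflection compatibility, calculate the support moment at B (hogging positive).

Take M_B as the redundant. Released structure: two simple spans AB and BC with a hinge at B.
Discontinuity in slope at B on the released structure — sum the simple-span end rotations:
  span AB: point load 80.25 at a = 6.6: Pab(L + a)/(6LEI) = 621.5/EI
  span BC: UDL 41: wL³/(24EI) = 284.2/EI
  relative rotation θ_0 = (621.5 + 284.2)/EI = 905.7/EI
A unit hogging moment at B produces rotation L₁/(3EI) + L₂/(3EI) = 5.5/EI.
Compatibility: M_B·(L₁+L₂)/(3EI) = θ_0, giving M_B = 164.7 kN·m (hogging).

M_B = 164.7 kN·m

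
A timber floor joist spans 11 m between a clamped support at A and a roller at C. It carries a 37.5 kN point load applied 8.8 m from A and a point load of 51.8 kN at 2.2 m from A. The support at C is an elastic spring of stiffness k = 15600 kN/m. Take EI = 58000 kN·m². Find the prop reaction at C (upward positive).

Remove the prop at C; the released (primary) structure is a cantilever built in at A.
Primary-structure tip deflection at C by superposition:
  point load 37.5 at a = 8.8: Pa²(3L − a)/(6EI) = 11713/EI
  point load 51.8 at a = 2.2: Pa²(3L − a)/(6EI) = 1287/EI
  δ_0 = 13000/EI
Flexibility coefficient — unit upward force at C: δ_{CC} = L³/(3EI) = 443.7/EI.
With EI = 58000 kN·m²: δ_0 = 0.22413 m and δ_{CC} = 0.007649 m/kN.
Compatibility — the spring shortens by R_C/k under the reaction it provides: δ_0 − R_C·δ_{CC} = R_C/k. With 1/k = 0.000064 m/kN, R_C = δ_0 / (δ_{CC} + 1/k) = 0.22413 / (0.007649 + 0.000064) = 29.06 kN.

R_C = 29.06 kN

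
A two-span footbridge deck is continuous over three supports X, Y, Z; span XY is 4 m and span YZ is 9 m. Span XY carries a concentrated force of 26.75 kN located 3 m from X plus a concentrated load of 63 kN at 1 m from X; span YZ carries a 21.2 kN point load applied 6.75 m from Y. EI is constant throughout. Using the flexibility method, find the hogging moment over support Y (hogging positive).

Insert a hinge at Y; M_Y is the redundant, and each span becomes simply supported.
End slopes at the hinge Y, treating each span as simply supported:
  span XY: point load 26.75 at a = 3: Pab(L + a)/(6LEI) = 23.41/EI
  span XY: point load 63 at a = 1: Pab(L + a)/(6LEI) = 39.38/EI
  span YZ: point load 21.2 at a = 6.75: Pab(L + b)/(6LEI) = 67.08/EI
  relative rotation θ_0 = (62.78 + 67.08)/EI = 129.9/EI
A unit hogging moment at Y produces rotation L₁/(3EI) + L₂/(3EI) = 4.333/EI.
Compatibility: M_Y·(L₁+L₂)/(3EI) = θ_0, giving M_Y = 29.97 kN·m (hogging).

M_Y = 29.97 kN·m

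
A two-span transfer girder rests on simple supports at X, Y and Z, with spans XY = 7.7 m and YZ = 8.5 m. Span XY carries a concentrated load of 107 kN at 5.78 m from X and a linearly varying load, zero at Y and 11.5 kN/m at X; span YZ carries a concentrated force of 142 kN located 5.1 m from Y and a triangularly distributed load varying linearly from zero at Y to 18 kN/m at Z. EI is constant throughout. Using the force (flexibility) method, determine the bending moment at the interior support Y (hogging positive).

M_Y = 229.3 kN·m

Insert a hinge at Y; M_Y is the redundant, and each span becomes simply supported.
Rotations at Y on the released spans (each span's end-slope, ×1/EI):
  span XY: point load 107 at a = 5.78: Pab(L + a)/(6LEI) = 346.5/EI
  span XY: triangular load, peak 11.5: 7w₀L³/(360EI) = 102.1/EI
  span YZ: point load 142 at a = 5.1: Pab(L + b)/(6LEI) = 574.5/EI
  span YZ: triangular load, peak 18: 7w₀L³/(360EI) = 214.9/EI
  relative rotation θ_0 = (448.6 + 789.5)/EI = 1238/EI
A unit hogging moment at Y produces rotation L₁/(3EI) + L₂/(3EI) = 5.4/EI.
Compatibility: M_Y·(L₁+L₂)/(3EI) = θ_0, giving M_Y = 229.3 kN·m (hogging).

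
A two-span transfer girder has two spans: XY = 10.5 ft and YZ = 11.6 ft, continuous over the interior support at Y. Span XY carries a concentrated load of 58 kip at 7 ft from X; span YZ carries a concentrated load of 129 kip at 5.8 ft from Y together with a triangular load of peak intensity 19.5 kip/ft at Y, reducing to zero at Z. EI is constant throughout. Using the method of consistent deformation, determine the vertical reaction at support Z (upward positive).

R_Z = 76.97 kip

Insert a hinge at Y; M_Y is the redundant, and each span becomes simply supported.
Discontinuity in slope at Y on the released structure — sum the simple-span end rotations:
  span XY: point load 58 at a = 7: Pab(L + a)/(6LEI) = 394.7/EI
  span YZ: point load 129 at a = 5.8: Pab(L + b)/(6LEI) = 1085/EI
  span YZ: triangular load, peak 19.5: w₀L³/(45EI) = 676.4/EI
  relative rotation θ_0 = (394.7 + 1761)/EI = 2156/EI
A unit hogging moment at Y produces rotation L₁/(3EI) + L₂/(3EI) = 7.367/EI.
Slope continuity at Y: θ_0 = M_Y·7.367/EI, so M_Y = 2156/7.367 = 292.7 kip·ft (hogging).
Span YZ, ΣM about Z: R_Y^{YZ}·11.6 = 1623 + 292.7, so R_Y^{YZ} = 165.1 kip and R_Z = 242.1 − 165.1 = 76.97 kip.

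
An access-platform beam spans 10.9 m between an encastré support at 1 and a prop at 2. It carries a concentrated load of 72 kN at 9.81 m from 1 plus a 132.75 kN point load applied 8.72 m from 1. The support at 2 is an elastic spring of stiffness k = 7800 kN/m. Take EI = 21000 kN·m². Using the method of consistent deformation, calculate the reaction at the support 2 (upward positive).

Choose R_2 as the redundant. The primary structure is the cantilever fixed at 1.
Downward deflection at the released point 2 due to the loads:
  point load 72 at a = 9.81: Pa²(3L − a)/(6EI) = 26434/EI
  point load 132.75 at a = 8.72: Pa²(3L − a)/(6EI) = 40343/EI
  δ_0 = 66777/EI
Flexibility coefficient — unit upward force at 2: δ_{22} = L³/(3EI) = 431.7/EI.
With EI = 21000 kN·m²: δ_0 = 3.1799 m and δ_{22} = 0.020556 m/kN.
Compatibility — the spring shortens by R_2/k under the reaction it provides: δ_0 − R_2·δ_{22} = R_2/k. With 1/k = 0.000128 m/kN, R_2 = δ_0 / (δ_{22} + 1/k) = 3.1799 / (0.020556 + 0.000128) = 153.7 kN.

R_2 = 153.7 kN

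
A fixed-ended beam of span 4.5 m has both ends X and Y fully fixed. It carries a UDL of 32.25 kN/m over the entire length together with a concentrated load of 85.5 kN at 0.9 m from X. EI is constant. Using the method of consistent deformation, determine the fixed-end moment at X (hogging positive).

Take the two fixed-end moments M_X, M_Y as redundants; the released structure is the simple span XY.
Simple-span end rotations at X and Y under the given loads:
  at X: UDL 32.25: wL³/(24EI) = 122.4/EI
  at Y: UDL 32.25: wL³/(24EI) = 122.4/EI
  at X: point load 85.5 at a = 0.9: Pab(L + b)/(6LEI) = 83.11/EI
  at Y: point load 85.5 at a = 0.9: Pab(L + a)/(6LEI) = 55.4/EI
  θ_X0 = 205.6/EI,  θ_Y0 = 177.9/EI
Flexibility coefficients: a unit moment at one end gives L/(3EI) there and L/(6EI) at the far end, so f₁₁ = f₂₂ = 1.5/EI and f₁₂ = f₂₁ = 0.75/EI.
Compatibility — zero rotation at each built-in end:
  1.5 M_X + 0.75 M_Y = 205.6
  0.75 M_X + 1.5 M_Y = 177.9
Solving the pair gives M_X = 103.7 kN·m and M_Y = 66.73 kN·m (hogging).

M_X = 103.7 kN·m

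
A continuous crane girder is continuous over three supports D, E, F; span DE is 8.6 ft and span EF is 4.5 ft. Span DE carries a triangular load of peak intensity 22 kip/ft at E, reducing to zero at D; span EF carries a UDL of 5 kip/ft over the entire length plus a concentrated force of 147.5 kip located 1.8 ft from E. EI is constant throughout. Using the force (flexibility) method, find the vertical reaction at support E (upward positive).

R_E = 203.2 kip

Release continuity at E by inserting a hinge; the redundant is the internal moment M_E. The primary structure is two simply-supported spans DE and EF.
End slopes at the hinge E, treating each span as simply supported:
  span DE: triangular load, peak 22: w₀L³/(45EI) = 311/EI
  span EF: UDL 5: wL³/(24EI) = 18.98/EI
  span EF: point load 147.5 at a = 1.8: Pab(L + b)/(6LEI) = 191.2/EI
  relative rotation θ_0 = (311 + 210.1)/EI = 521.1/EI
A unit hogging moment at E produces rotation L₁/(3EI) + L₂/(3EI) = 4.367/EI.
Compatibility: M_E·(L₁+L₂)/(3EI) = θ_0, giving M_E = 119.3 kip·ft (hogging).
Span DE, ΣM about D with M_E applied at E: R_E^{DE}·8.6 = 542.4 + 119.3, so R_E^{DE} = 76.94 kip and R_D = 94.6 − 76.94 = 17.66 kip.
Span EF, ΣM about F: R_E^{EF}·4.5 = 448.9 + 119.3, so R_E^{EF} = 126.3 kip and R_F = 170 − 126.3 = 43.73 kip.
R_E = 76.94 + 126.3 = 203.2 kip.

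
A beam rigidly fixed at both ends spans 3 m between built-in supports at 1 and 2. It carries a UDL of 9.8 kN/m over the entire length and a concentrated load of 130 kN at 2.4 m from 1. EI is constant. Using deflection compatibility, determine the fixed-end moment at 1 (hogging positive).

Take the two fixed-end moments M_1, M_2 as redundants; the released structure is the simple span 12.
Simple-span end rotations at 1 and 2 under the given loads:
  at 1: UDL 9.8: wL³/(24EI) = 11.03/EI
  at 2: UDL 9.8: wL³/(24EI) = 11.03/EI
  at 1: point load 130 at a = 2.4: Pab(L + b)/(6LEI) = 37.44/EI
  at 2: point load 130 at a = 2.4: Pab(L + a)/(6LEI) = 56.16/EI
  θ_10 = 48.47/EI,  θ_20 = 67.19/EI
Flexibility coefficients: a unit moment at one end gives L/(3EI) there and L/(6EI) at the far end, so f₁₁ = f₂₂ = 1/EI and f₁₂ = f₂₁ = 0.5/EI.
Compatibility — zero rotation at each built-in end:
  1 M_1 + 0.5 M_2 = 48.47
  0.5 M_1 + 1 M_2 = 67.19
Solving the pair gives M_1 = 19.83 kN·m and M_2 = 57.27 kN·m (hogging).

M_1 = 19.83 kN·m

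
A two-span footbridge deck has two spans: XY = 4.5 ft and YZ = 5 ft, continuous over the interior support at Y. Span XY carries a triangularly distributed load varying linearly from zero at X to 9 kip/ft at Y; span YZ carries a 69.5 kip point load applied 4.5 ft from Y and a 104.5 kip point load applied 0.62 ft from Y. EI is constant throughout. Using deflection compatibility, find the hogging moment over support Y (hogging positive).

M_Y = 42.83 kip·ft

Release continuity at Y by inserting a hinge; the redundant is the internal moment M_Y. The primary structure is two simply-supported spans XY and YZ.
End slopes at the hinge Y, treating each span as simply supported:
  span XY: triangular load, peak 9: w₀L³/(45EI) = 18.23/EI
  span YZ: point load 69.5 at a = 4.5: Pab(L + b)/(6LEI) = 28.67/EI
  span YZ: point load 104.5 at a = 0.62: Pab(L + b)/(6LEI) = 88.73/EI
  relative rotation θ_0 = (18.23 + 117.4)/EI = 135.6/EI
A unit hogging moment at Y produces rotation L₁/(3EI) + L₂/(3EI) = 3.167/EI.
Slope continuity at Y: θ_0 = M_Y·3.167/EI, so M_Y = 135.6/3.167 = 42.83 kip·ft (hogging).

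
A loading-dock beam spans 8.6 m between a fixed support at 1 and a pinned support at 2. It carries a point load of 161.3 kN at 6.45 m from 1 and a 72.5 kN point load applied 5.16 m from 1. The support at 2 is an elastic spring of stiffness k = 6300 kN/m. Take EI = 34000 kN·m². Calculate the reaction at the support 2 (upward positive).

R_2 = 130.1 kN

Take the reaction at 2 as the redundant and release it; the primary structure is a cantilever fixed at 1.
Deflection at 2 on the released cantilever, summing each load's contribution:
  point load 161.3 at a = 6.45: Pa²(3L − a)/(6EI) = 21641/EI
  point load 72.5 at a = 5.16: Pa²(3L − a)/(6EI) = 6640/EI
  δ_0 = 28282/EI
Tip deflection under a unit load at 2: L³/(3EI) = 212/EI.
With EI = 34000 kN·m²: δ_0 = 0.83182 m and δ_{22} = 0.006236 m/kN.
Compatibility — the spring shortens by R_2/k under the reaction it provides: δ_0 − R_2·δ_{22} = R_2/k. With 1/k = 0.000159 m/kN, R_2 = δ_0 / (δ_{22} + 1/k) = 0.83182 / (0.006236 + 0.000159) = 130.1 kN.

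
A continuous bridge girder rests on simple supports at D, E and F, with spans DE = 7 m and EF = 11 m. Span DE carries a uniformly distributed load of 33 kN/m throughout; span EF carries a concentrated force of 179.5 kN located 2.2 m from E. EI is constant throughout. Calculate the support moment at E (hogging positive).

M_E = 252.4 kN·m

Release continuity at E by inserting a hinge; the redundant is the internal moment M_E. The primary structure is two simply-supported spans DE and EF.
Discontinuity in slope at E on the released structure — sum the simple-span end rotations:
  span DE: UDL 33: wL³/(24EI) = 471.6/EI
  span EF: point load 179.5 at a = 2.2: Pab(L + b)/(6LEI) = 1043/EI
  relative rotation θ_0 = (471.6 + 1043)/EI = 1514/EI
A unit hogging moment at E produces rotation L₁/(3EI) + L₂/(3EI) = 6/EI.
Compatibility: M_E·(L₁+L₂)/(3EI) = θ_0, giving M_E = 252.4 kN·m (hogging).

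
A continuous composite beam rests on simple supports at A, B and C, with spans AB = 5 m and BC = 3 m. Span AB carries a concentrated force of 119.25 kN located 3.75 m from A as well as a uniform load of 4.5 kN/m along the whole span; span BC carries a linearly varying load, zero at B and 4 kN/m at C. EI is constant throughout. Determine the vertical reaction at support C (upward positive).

Insert a hinge at B; M_B is the redundant, and each span becomes simply supported.
End slopes at the hinge B, treating each span as simply supported:
  span AB: point load 119.25 at a = 3.75: Pab(L + a)/(6LEI) = 163/EI
  span AB: UDL 4.5: wL³/(24EI) = 23.44/EI
  span BC: triangular load, peak 4: 7w₀L³/(360EI) = 2.1/EI
  relative rotation θ_0 = (186.5 + 2.1)/EI = 188.6/EI
A unit hogging moment at B produces rotation L₁/(3EI) + L₂/(3EI) = 2.667/EI.
Slope continuity at B: θ_0 = M_B·2.667/EI, so M_B = 188.6/2.667 = 70.72 kN·m (hogging).
Span BC, ΣM about C: R_B^{BC}·3 = 6 + 70.72, so R_B^{BC} = 25.57 kN and R_C = 6 − 25.57 = -19.57 kN.

R_C = -19.57 kN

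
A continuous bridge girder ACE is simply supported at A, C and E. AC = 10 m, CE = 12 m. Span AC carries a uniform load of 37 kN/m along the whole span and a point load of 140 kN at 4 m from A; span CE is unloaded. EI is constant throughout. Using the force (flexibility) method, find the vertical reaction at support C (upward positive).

R_C = 299.1 kN

Release continuity at C by inserting a hinge; the redundant is the internal moment M_C. The primary structure is two simply-supported spans AC and CE.
End slopes at the hinge C, treating each span as simply supported:
  span AC: UDL 37: wL³/(24EI) = 1542/EI
  span AC: point load 140 at a = 4: Pab(L + a)/(6LEI) = 784/EI
  relative rotation θ_0 = (2326 + 0)/EI = 2326/EI
A unit hogging moment at C produces rotation L₁/(3EI) + L₂/(3EI) = 7.333/EI.
Slope continuity at C: θ_0 = M_C·7.333/EI, so M_C = 2326/7.333 = 317.1 kN·m (hogging).
Span AC, ΣM about A with M_C applied at C: R_C^{AC}·10 = 2410 + 317.1, so R_C^{AC} = 272.7 kN and R_A = 510 − 272.7 = 237.3 kN.
Span CE, ΣM about E: R_C^{CE}·12 = 0 + 317.1, so R_C^{CE} = 26.43 kN and R_E = 0 − 26.43 = -26.43 kN.
R_C = 272.7 + 26.43 = 299.1 kN.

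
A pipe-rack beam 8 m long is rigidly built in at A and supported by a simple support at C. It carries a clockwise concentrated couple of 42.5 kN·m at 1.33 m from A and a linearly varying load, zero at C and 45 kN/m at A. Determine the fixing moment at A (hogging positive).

Release the roller at C. Primary structure: cantilever fixed at A.
Downward deflection at the released point C due to the loads:
  clockwise couple 42.5 at a = 1.33: M₀a(2L − a)/(2EI) = 414.6/EI
  triangular load, peak 45 at the fixed end: w₀L⁴/(30EI) = 6144/EI
  δ_0 = 6559/EI
Flexibility coefficient — unit upward force at C: δ_{CC} = L³/(3EI) = 170.7/EI.
The prop prevents deflection at C: R_C = δ_0/δ_{CC} = 6559/170.7 = 38.43 kN.
Moment equilibrium about A: M_A = Σ(load moments about A) − R_C·L = 522.5 − 38.43×8 = 215.1 kN·m.

M_A = 215.1 kN·m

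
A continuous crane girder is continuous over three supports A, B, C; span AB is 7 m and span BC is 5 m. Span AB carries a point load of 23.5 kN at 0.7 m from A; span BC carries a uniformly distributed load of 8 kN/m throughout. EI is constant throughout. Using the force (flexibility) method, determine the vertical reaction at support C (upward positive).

Insert a hinge at B; M_B is the redundant, and each span becomes simply supported.
Discontinuity in slope at B on the released structure — sum the simple-span end rotations:
  span AB: point load 23.5 at a = 0.7: Pab(L + a)/(6LEI) = 19/EI
  span BC: UDL 8: wL³/(24EI) = 41.67/EI
  relative rotation θ_0 = (19 + 41.67)/EI = 60.67/EI
A unit hogging moment at B produces rotation L₁/(3EI) + L₂/(3EI) = 4/EI.
Compatibility: M_B·(L₁+L₂)/(3EI) = θ_0, giving M_B = 15.17 kN·m (hogging).
Span BC, ΣM about C: R_B^{BC}·5 = 100 + 15.17, so R_B^{BC} = 23.03 kN and R_C = 40 − 23.03 = 16.97 kN.

R_C = 16.97 kN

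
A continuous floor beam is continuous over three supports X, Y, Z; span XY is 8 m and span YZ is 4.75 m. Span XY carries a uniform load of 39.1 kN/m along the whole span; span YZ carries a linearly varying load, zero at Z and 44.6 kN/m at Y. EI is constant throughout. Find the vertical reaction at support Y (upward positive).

R_Y = 301.3 kN

Take M_Y as the redundant. Released structure: two simple spans XY and YZ with a hinge at Y.
End slopes at the hinge Y, treating each span as simply supported:
  span XY: UDL 39.1: wL³/(24EI) = 834.1/EI
  span YZ: triangular load, peak 44.6: w₀L³/(45EI) = 106.2/EI
  relative rotation θ_0 = (834.1 + 106.2)/EI = 940.4/EI
A unit hogging moment at Y produces rotation L₁/(3EI) + L₂/(3EI) = 4.25/EI.
Compatibility: M_Y·(L₁+L₂)/(3EI) = θ_0, giving M_Y = 221.3 kN·m (hogging).
Span XY, ΣM about X with M_Y applied at Y: R_Y^{XY}·8 = 1251 + 221.3, so R_Y^{XY} = 184.1 kN and R_X = 312.8 − 184.1 = 128.7 kN.
Span YZ, ΣM about Z: R_Y^{YZ}·4.75 = 335.4 + 221.3, so R_Y^{YZ} = 117.2 kN and R_Z = 105.9 − 117.2 = -11.27 kN.
R_Y = 184.1 + 117.2 = 301.3 kN.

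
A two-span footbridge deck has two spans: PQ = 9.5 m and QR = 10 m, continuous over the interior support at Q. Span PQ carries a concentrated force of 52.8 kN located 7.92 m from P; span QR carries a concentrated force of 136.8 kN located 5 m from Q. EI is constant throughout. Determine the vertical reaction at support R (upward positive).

R_R = 52.14 kN

Insert a hinge at Q; M_Q is the redundant, and each span becomes simply supported.
Rotations at Q on the released spans (each span's end-slope, ×1/EI):
  span PQ: point load 52.8 at a = 7.92: Pab(L + a)/(6LEI) = 201.9/EI
  span QR: point load 136.8 at a = 5: Pab(L + b)/(6LEI) = 855/EI
  relative rotation θ_0 = (201.9 + 855)/EI = 1057/EI
A unit hogging moment at Q produces rotation L₁/(3EI) + L₂/(3EI) = 6.5/EI.
Compatibility: M_Q·(L₁+L₂)/(3EI) = θ_0, giving M_Q = 162.6 kN·m (hogging).
Span QR, ΣM about R: R_Q^{QR}·10 = 684 + 162.6, so R_Q^{QR} = 84.66 kN and R_R = 136.8 − 84.66 = 52.14 kN.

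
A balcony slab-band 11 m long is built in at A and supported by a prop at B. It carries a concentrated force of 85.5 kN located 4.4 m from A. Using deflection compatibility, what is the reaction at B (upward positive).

R_B = 17.78 kN

Choose R_B as the redundant. The primary structure is the cantilever fixed at A.
Downward deflection at the released point B due to the loads:
  point load 85.5 at a = 4.4: Pa²(3L − a)/(6EI) = 7890/EI
Flexibility coefficient — unit upward force at B: δ_{BB} = L³/(3EI) = 443.7/EI.
Compatibility at B: δ_0 − R_B·δ_{BB} = 0, so R_B = 7890/443.7 = 17.78 kN.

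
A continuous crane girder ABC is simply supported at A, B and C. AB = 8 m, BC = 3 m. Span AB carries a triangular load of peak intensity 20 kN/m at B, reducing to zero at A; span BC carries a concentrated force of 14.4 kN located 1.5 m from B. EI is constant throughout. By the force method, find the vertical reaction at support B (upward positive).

Release continuity at B by inserting a hinge; the redundant is the internal moment M_B. The primary structure is two simply-supported spans AB and BC.
End slopes at the hinge B, treating each span as simply supported:
  span AB: triangular load, peak 20: w₀L³/(45EI) = 227.6/EI
  span BC: point load 14.4 at a = 1.5: Pab(L + b)/(6LEI) = 8.1/EI
  relative rotation θ_0 = (227.6 + 8.1)/EI = 235.7/EI
A unit hogging moment at B produces rotation L₁/(3EI) + L₂/(3EI) = 3.667/EI.
Compatibility: M_B·(L₁+L₂)/(3EI) = θ_0, giving M_B = 64.27 kN·m (hogging).
Span AB, ΣM about A with M_B applied at B: R_B^{AB}·8 = 426.7 + 64.27, so R_B^{AB} = 61.37 kN and R_A = 80 − 61.37 = 18.63 kN.
Span BC, ΣM about C: R_B^{BC}·3 = 21.6 + 64.27, so R_B^{BC} = 28.62 kN and R_C = 14.4 − 28.62 = -14.22 kN.
R_B = 61.37 + 28.62 = 89.99 kN.

R_B = 89.99 kN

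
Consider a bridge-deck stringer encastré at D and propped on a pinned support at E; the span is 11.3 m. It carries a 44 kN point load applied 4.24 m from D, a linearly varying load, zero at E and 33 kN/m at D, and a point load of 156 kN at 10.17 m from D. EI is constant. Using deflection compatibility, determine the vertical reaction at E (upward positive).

Remove the prop at E; the released (primary) structure is a cantilever built in at D.
Free-end deflection of the primary structure under the applied loading (downward +):
  point load 44 at a = 4.24: Pa²(3L − a)/(6EI) = 3910/EI
  triangular load, peak 33 at the fixed end: w₀L⁴/(30EI) = 17935/EI
  point load 156 at a = 10.17: Pa²(3L − a)/(6EI) = 63814/EI
  δ_0 = 85659/EI
Flexibility coefficient — unit upward force at E: δ_{EE} = L³/(3EI) = 481/EI.
The prop prevents deflection at E: R_E = δ_0/δ_{EE} = 85659/481 = 178.1 kN.

R_E = 178.1 kN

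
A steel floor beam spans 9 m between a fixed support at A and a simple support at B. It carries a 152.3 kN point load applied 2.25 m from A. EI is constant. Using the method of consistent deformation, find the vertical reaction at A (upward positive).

Choose R_B as the redundant. The primary structure is the cantilever fixed at A.
Downward deflection at the released point B due to the loads:
  point load 152.3 at a = 2.25: Pa²(3L − a)/(6EI) = 3180/EI
Tip deflection under a unit load at B: L³/(3EI) = 243/EI.
Compatibility at B: δ_0 − R_B·δ_{BB} = 0, so R_B = 3180/243 = 13.09 kN.
Vertical equilibrium: R_A = ΣP − R_B = 152.3 − 13.09 = 139.2 kN.

R_A = 139.2 kN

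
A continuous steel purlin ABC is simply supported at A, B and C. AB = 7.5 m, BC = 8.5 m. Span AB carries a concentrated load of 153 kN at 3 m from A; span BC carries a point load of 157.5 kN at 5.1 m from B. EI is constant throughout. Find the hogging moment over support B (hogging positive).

M_B = 209.8 kN·m

Insert a hinge at B; M_B is the redundant, and each span becomes simply supported.
Rotations at B on the released spans (each span's end-slope, ×1/EI):
  span AB: point load 153 at a = 3: Pab(L + a)/(6LEI) = 481.9/EI
  span BC: point load 157.5 at a = 5.1: Pab(L + b)/(6LEI) = 637.2/EI
  relative rotation θ_0 = (481.9 + 637.2)/EI = 1119/EI
A unit hogging moment at B produces rotation L₁/(3EI) + L₂/(3EI) = 5.333/EI.
Slope continuity at B: θ_0 = M_B·5.333/EI, so M_B = 1119/5.333 = 209.8 kN·m (hogging).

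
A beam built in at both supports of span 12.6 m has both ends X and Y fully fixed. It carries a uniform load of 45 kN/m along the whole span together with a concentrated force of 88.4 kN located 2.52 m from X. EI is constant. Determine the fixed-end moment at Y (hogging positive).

M_Y = 631 kN·m

Release both end moments; the primary structure is a simply-supported span XY with redundants M_X and M_Y.
End rotations of the released simple span under the applied load (×1/EI):
  at X: UDL 45: wL³/(24EI) = 3751/EI
  at Y: UDL 45: wL³/(24EI) = 3751/EI
  at X: point load 88.4 at a = 2.52: Pab(L + b)/(6LEI) = 673.7/EI
  at Y: point load 88.4 at a = 2.52: Pab(L + a)/(6LEI) = 449.1/EI
  θ_X0 = 4424/EI,  θ_Y0 = 4200/EI
Flexibility coefficients: a unit moment at one end gives L/(3EI) there and L/(6EI) at the far end, so f₁₁ = f₂₂ = 4.2/EI and f₁₂ = f₂₁ = 2.1/EI.
Compatibility — zero rotation at each built-in end:
  4.2 M_X + 2.1 M_Y = 4424
  2.1 M_X + 4.2 M_Y = 4200
Solving the pair gives M_X = 737.9 kN·m and M_Y = 631 kN·m (hogging).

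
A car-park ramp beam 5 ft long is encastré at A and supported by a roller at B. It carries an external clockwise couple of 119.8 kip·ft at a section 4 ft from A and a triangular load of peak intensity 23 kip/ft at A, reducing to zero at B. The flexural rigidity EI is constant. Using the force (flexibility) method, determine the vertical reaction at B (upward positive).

R_B = 46 kip

Choose R_B as the redundant. The primary structure is the cantilever fixed at A.
Free-end deflection of the primary structure under the applied loading (downward +):
  clockwise couple 119.8 at a = 4: M₀a(2L − a)/(2EI) = 1438/EI
  triangular load, peak 23 at the fixed end: w₀L⁴/(30EI) = 479.2/EI
  δ_0 = 1917/EI
Tip deflection under a unit load at B: L³/(3EI) = 41.67/EI.
Compatibility at B: δ_0 − R_B·δ_{BB} = 0, so R_B = 1917/41.67 = 46 kip.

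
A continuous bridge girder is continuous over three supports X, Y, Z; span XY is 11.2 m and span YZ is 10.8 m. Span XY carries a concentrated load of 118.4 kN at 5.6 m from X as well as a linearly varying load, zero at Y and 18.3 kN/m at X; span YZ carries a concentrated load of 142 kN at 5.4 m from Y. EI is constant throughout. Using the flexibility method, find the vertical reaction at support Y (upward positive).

R_Y = 225.5 kN

Insert a hinge at Y; M_Y is the redundant, and each span becomes simply supported.
Discontinuity in slope at Y on the released structure — sum the simple-span end rotations:
  span XY: point load 118.4 at a = 5.6: Pab(L + a)/(6LEI) = 928.3/EI
  span XY: triangular load, peak 18.3: 7w₀L³/(360EI) = 499.9/EI
  span YZ: point load 142 at a = 5.4: Pab(L + b)/(6LEI) = 1035/EI
  relative rotation θ_0 = (1428 + 1035)/EI = 2463/EI
A unit hogging moment at Y produces rotation L₁/(3EI) + L₂/(3EI) = 7.333/EI.
Slope continuity at Y: θ_0 = M_Y·7.333/EI, so M_Y = 2463/7.333 = 335.9 kN·m (hogging).
Span XY, ΣM about X with M_Y applied at Y: R_Y^{XY}·11.2 = 1046 + 335.9, so R_Y^{XY} = 123.4 kN and R_X = 220.9 − 123.4 = 97.53 kN.
Span YZ, ΣM about Z: R_Y^{YZ}·10.8 = 766.8 + 335.9, so R_Y^{YZ} = 102.1 kN and R_Z = 142 − 102.1 = 39.9 kN.
R_Y = 123.4 + 102.1 = 225.5 kN.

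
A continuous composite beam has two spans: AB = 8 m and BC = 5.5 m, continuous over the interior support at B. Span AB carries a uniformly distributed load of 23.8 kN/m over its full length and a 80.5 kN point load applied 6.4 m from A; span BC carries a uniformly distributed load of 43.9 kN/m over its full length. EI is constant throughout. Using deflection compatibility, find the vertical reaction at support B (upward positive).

R_B = 352.6 kN

Insert a hinge at B; M_B is the redundant, and each span becomes simply supported.
Discontinuity in slope at B on the released structure — sum the simple-span end rotations:
  span AB: UDL 23.8: wL³/(24EI) = 507.7/EI
  span AB: point load 80.5 at a = 6.4: Pab(L + a)/(6LEI) = 247.3/EI
  span BC: UDL 43.9: wL³/(24EI) = 304.3/EI
  relative rotation θ_0 = (755 + 304.3)/EI = 1059/EI
A unit hogging moment at B produces rotation L₁/(3EI) + L₂/(3EI) = 4.5/EI.
Slope continuity at B: θ_0 = M_B·4.5/EI, so M_B = 1059/4.5 = 235.4 kN·m (hogging).
Span AB, ΣM about A with M_B applied at B: R_B^{AB}·8 = 1277 + 235.4, so R_B^{AB} = 189 kN and R_A = 270.9 − 189 = 81.87 kN.
Span BC, ΣM about C: R_B^{BC}·5.5 = 664 + 235.4, so R_B^{BC} = 163.5 kN and R_C = 241.4 − 163.5 = 77.92 kN.
R_B = 189 + 163.5 = 352.6 kN.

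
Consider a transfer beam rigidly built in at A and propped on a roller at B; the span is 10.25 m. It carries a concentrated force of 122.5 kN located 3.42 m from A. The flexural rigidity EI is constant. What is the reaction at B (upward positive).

Take the reaction at B as the redundant and release it; the primary structure is a cantilever fixed at A.
Primary-structure tip deflection at B by superposition:
  point load 122.5 at a = 3.42: Pa²(3L − a)/(6EI) = 6526/EI
Tip deflection under a unit load at B: L³/(3EI) = 359/EI.
The prop prevents deflection at B: R_B = δ_0/δ_{BB} = 6526/359 = 18.18 kN.

R_B = 18.18 kN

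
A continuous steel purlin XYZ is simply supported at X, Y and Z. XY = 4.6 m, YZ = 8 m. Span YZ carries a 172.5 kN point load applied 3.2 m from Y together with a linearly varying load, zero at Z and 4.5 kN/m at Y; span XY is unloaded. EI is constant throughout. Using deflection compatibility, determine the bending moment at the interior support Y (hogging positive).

Insert a hinge at Y; M_Y is the redundant, and each span becomes simply supported.
End slopes at the hinge Y, treating each span as simply supported:
  span YZ: point load 172.5 at a = 3.2: Pab(L + b)/(6LEI) = 706.6/EI
  span YZ: triangular load, peak 4.5: w₀L³/(45EI) = 51.2/EI
  relative rotation θ_0 = (0 + 757.8)/EI = 757.8/EI
A unit hogging moment at Y produces rotation L₁/(3EI) + L₂/(3EI) = 4.2/EI.
Slope continuity at Y: θ_0 = M_Y·4.2/EI, so M_Y = 757.8/4.2 = 180.4 kN·m (hogging).

M_Y = 180.4 kN·m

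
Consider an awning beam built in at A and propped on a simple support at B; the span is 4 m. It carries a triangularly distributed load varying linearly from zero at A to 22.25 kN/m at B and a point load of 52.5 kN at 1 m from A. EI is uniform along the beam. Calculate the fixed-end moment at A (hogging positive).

Take the reaction at B as the redundant and release it; the primary structure is a cantilever fixed at A.
Deflection at B on the released cantilever, summing each load's contribution:
  triangular load, peak 22.25 at the free end: 11w₀L⁴/(120EI) = 522.1/EI
  point load 52.5 at a = 1: Pa²(3L − a)/(6EI) = 96.25/EI
  δ_0 = 618.4/EI
Flexibility coefficient — unit upward force at B: δ_{BB} = L³/(3EI) = 21.33/EI.
Compatibility at B: δ_0 − R_B·δ_{BB} = 0, so R_B = 618.4/21.33 = 28.99 kN.
Moment equilibrium about A: M_A = Σ(load moments about A) − R_B·L = 171.2 − 28.99×4 = 55.22 kN·m.

M_A = 55.22 kN·m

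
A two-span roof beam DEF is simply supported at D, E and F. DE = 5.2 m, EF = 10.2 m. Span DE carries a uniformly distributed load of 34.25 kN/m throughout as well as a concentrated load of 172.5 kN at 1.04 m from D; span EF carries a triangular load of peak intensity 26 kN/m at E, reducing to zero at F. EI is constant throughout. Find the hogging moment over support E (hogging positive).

Take M_E as the redundant. Released structure: two simple spans DE and EF with a hinge at E.
Discontinuity in slope at E on the released structure — sum the simple-span end rotations:
  span DE: UDL 34.25: wL³/(24EI) = 200.7/EI
  span DE: point load 172.5 at a = 1.04: Pab(L + a)/(6LEI) = 149.3/EI
  span EF: triangular load, peak 26: w₀L³/(45EI) = 613.1/EI
  relative rotation θ_0 = (349.9 + 613.1)/EI = 963.1/EI
A unit hogging moment at E produces rotation L₁/(3EI) + L₂/(3EI) = 5.133/EI.
Slope continuity at E: θ_0 = M_E·5.133/EI, so M_E = 963.1/5.133 = 187.6 kN·m (hogging).

M_E = 187.6 kN·m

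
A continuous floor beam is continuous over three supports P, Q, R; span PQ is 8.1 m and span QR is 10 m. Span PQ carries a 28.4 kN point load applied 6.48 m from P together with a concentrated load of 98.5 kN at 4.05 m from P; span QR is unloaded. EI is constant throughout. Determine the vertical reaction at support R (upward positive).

R_R = -8.177 kN

Take M_Q as the redundant. Released structure: two simple spans PQ and QR with a hinge at Q.
Rotations at Q on the released spans (each span's end-slope, ×1/EI):
  span PQ: point load 28.4 at a = 6.48: Pab(L + a)/(6LEI) = 89.44/EI
  span PQ: point load 98.5 at a = 4.05: Pab(L + a)/(6LEI) = 403.9/EI
  relative rotation θ_0 = (493.4 + 0)/EI = 493.4/EI
A unit hogging moment at Q produces rotation L₁/(3EI) + L₂/(3EI) = 6.033/EI.
Compatibility: M_Q·(L₁+L₂)/(3EI) = θ_0, giving M_Q = 81.77 kN·m (hogging).
Span QR, ΣM about R: R_Q^{QR}·10 = 0 + 81.77, so R_Q^{QR} = 8.177 kN and R_R = 0 − 8.177 = -8.177 kN.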